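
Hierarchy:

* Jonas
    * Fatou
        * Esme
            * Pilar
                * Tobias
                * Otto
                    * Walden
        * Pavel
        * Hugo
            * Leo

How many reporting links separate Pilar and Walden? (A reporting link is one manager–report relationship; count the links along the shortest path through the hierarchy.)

2

Walden is in Pilar's organization: the chain from Walden up to Pilar is Walden → Otto → Pilar, which is 2 links.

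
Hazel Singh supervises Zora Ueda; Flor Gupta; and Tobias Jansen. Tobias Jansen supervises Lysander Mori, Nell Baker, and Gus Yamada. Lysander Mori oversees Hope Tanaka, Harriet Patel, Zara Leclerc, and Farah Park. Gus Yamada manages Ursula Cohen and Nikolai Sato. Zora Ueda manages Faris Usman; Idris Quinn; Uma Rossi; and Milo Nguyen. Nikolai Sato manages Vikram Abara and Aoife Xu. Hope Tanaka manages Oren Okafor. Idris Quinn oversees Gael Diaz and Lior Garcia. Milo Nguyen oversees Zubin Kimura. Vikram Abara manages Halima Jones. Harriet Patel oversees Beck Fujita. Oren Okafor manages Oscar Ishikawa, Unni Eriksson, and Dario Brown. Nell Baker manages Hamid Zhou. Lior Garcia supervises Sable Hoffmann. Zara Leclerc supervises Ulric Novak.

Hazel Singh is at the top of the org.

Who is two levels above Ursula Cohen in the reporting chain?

Tobias Jansen

Ursula Cohen reports to Gus Yamada, and Gus Yamada reports to Tobias Jansen. So Ursula Cohen's skip-level manager is Tobias Jansen.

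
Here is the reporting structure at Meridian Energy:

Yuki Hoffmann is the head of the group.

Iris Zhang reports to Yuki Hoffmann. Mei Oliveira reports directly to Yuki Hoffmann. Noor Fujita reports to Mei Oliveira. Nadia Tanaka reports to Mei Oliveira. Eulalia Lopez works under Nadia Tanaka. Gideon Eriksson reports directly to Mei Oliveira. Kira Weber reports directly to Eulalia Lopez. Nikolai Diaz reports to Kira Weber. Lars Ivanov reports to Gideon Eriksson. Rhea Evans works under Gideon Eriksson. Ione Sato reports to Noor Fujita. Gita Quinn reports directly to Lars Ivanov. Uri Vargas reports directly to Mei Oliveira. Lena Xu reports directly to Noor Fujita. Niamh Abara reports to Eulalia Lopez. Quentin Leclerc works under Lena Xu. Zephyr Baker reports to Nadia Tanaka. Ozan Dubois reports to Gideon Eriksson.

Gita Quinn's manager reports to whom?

Gideon Eriksson

Gita Quinn reports to Lars Ivanov, and Lars Ivanov reports to Gideon Eriksson. So Gita Quinn's skip-level manager is Gideon Eriksson.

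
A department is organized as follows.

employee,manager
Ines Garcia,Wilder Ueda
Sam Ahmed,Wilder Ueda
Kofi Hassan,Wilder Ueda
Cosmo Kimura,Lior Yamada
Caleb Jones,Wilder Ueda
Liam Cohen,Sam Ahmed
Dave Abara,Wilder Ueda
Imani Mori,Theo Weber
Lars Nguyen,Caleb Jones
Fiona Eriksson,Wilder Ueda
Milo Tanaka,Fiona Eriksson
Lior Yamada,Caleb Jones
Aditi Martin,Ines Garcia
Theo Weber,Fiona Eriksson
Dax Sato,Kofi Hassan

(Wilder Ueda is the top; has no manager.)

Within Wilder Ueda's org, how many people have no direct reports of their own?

8

The people in Wilder Ueda's organization with no one reporting to them are Dave Abara, Aditi Martin, Milo Tanaka, Imani Mori, Liam Cohen, Cosmo Kimura, Lars Nguyen, Dax Sato. That is 8.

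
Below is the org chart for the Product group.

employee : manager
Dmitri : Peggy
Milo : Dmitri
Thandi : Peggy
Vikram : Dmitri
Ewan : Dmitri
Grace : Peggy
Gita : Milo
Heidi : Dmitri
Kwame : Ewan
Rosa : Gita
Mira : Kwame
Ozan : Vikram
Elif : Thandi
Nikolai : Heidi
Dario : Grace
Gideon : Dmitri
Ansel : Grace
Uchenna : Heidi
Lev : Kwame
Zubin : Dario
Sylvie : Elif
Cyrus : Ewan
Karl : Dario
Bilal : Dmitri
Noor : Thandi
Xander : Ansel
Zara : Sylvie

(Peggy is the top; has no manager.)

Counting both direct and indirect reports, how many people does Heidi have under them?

Heidi directly manages Nikolai, Uchenna. Nikolai has no reports. Uchenna has no reports. So Heidi's organization is 2 direct reports plus everyone under them: 1 + 1 = 2.

2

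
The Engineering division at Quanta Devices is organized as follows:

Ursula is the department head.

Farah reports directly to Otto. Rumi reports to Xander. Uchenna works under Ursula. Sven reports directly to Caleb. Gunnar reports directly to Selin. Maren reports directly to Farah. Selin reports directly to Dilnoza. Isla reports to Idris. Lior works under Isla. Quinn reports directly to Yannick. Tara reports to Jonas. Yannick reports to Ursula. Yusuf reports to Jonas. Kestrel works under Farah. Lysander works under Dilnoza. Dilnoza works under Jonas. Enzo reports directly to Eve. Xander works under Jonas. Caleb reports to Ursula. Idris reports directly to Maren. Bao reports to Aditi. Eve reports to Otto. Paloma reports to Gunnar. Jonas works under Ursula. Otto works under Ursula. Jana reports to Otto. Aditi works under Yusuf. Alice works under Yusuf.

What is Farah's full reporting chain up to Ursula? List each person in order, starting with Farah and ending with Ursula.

Farah -> Otto -> Ursula

Farah reports to Otto. Otto reports to Ursula. Ursula is at the top.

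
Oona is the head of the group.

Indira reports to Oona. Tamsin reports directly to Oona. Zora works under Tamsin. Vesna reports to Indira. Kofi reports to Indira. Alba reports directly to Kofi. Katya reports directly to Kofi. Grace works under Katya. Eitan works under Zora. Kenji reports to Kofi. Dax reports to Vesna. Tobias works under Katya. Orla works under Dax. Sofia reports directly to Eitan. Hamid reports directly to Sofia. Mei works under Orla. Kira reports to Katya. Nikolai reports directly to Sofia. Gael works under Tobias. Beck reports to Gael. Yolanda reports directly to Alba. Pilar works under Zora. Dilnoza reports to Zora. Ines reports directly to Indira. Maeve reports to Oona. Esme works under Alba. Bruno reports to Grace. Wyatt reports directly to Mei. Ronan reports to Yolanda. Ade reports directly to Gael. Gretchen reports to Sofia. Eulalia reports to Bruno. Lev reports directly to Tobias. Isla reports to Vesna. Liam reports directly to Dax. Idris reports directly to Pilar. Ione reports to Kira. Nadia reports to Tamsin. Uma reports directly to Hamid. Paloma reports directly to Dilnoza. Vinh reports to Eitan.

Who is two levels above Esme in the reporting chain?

Esme reports to Alba, and Alba reports to Kofi. So Esme's skip-level manager is Kofi.

Kofi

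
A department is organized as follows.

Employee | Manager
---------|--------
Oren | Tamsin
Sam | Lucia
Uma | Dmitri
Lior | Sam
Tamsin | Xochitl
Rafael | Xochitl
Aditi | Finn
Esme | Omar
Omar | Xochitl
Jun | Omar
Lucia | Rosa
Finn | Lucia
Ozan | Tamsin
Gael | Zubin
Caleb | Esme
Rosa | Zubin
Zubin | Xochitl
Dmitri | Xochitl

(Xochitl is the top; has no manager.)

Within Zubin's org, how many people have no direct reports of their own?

The people in Zubin's organization with no one reporting to them are Gael, Lior, Aditi. That is 3.

3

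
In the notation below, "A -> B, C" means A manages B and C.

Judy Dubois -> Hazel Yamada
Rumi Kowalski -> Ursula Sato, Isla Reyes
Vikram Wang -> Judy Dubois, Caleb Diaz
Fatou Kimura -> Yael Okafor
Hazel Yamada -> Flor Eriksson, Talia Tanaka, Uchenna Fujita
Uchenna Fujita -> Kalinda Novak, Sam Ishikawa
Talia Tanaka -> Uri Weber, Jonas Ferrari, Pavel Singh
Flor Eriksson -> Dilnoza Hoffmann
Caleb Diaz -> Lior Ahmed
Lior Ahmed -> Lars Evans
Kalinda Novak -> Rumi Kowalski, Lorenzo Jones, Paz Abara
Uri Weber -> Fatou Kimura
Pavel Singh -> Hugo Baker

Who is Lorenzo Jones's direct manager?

Lorenzo Jones reports directly to Kalinda Novak.

Kalinda Novak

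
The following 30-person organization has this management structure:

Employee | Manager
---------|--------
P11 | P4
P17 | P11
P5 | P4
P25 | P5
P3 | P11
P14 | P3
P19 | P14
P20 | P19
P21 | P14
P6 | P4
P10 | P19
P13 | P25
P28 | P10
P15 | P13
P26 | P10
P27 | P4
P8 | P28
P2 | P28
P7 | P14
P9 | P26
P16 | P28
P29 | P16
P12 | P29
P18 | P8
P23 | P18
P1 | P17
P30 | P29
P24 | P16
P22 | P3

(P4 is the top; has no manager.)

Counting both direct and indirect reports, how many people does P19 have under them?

P19 directly manages P20, P10. P20 has no reports. Under P10: P26, P9, P28, P16, P24, P29, P30, P12, P2, P8, P18, P23 (12). So P19's organization is 2 direct reports plus everyone under them: 1 + 13 = 14.

14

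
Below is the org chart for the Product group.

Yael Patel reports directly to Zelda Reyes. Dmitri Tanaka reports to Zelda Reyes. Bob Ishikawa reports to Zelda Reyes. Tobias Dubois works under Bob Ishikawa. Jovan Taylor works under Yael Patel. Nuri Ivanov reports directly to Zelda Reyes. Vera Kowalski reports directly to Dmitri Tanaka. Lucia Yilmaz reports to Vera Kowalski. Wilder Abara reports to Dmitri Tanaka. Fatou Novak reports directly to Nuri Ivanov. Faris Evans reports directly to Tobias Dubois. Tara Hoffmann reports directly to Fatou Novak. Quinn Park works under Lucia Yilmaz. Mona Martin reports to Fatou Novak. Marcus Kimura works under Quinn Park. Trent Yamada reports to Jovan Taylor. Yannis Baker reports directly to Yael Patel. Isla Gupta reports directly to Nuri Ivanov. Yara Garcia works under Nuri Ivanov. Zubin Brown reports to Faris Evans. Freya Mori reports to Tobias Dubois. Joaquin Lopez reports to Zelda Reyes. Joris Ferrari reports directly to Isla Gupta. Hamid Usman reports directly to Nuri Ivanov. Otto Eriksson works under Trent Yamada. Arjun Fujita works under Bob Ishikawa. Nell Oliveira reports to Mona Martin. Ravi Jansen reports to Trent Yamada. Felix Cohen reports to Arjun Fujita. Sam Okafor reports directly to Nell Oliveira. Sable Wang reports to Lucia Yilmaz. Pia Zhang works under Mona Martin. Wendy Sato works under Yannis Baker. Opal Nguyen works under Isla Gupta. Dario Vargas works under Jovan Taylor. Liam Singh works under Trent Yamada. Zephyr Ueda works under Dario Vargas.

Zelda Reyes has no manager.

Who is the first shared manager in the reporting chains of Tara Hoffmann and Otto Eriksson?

Zelda Reyes

Tara Hoffmann's chain of managers is Fatou Novak, Nuri Ivanov, Zelda Reyes. Otto Eriksson's chain of managers is Trent Yamada, Jovan Taylor, Yael Patel, Zelda Reyes. The first manager that appears in both chains is Zelda Reyes.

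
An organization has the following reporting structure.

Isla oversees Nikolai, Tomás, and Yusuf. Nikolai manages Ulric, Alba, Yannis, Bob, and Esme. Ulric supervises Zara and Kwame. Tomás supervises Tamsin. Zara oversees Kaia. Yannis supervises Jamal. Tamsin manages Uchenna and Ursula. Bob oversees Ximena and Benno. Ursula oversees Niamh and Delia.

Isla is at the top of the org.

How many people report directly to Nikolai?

5

Nikolai directly manages Ulric, Alba, Yannis, Bob, Esme. That is 5 direct reports.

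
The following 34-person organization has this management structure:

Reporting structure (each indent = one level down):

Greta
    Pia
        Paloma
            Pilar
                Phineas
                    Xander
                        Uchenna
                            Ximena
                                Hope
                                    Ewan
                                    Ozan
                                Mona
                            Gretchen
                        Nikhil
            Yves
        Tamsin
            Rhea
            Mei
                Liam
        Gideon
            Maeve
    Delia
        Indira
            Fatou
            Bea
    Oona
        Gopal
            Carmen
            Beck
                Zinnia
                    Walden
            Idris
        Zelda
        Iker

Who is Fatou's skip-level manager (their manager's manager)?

Fatou reports to Indira, and Indira reports to Delia. So Fatou's skip-level manager is Delia.

Delia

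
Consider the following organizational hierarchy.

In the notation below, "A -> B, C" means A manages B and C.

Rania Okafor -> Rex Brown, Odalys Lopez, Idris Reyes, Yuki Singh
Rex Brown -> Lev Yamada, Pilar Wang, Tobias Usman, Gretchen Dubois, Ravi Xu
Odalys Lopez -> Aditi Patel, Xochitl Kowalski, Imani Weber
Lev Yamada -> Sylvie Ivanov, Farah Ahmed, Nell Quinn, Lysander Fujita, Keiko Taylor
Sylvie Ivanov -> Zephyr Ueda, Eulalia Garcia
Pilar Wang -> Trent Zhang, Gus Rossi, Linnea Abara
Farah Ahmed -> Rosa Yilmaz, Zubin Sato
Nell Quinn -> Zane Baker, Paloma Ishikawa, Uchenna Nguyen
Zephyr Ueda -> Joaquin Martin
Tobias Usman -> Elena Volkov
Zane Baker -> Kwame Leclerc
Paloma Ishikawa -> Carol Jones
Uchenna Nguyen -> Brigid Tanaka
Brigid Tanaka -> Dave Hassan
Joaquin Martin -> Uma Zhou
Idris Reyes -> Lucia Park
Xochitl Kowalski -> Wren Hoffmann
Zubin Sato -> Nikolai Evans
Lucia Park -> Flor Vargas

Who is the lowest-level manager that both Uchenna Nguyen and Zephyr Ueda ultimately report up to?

Uchenna Nguyen's chain of managers is Nell Quinn, Lev Yamada, Rex Brown, Rania Okafor. Zephyr Ueda's chain of managers is Sylvie Ivanov, Lev Yamada, Rex Brown, Rania Okafor. The first manager that appears in both chains is Lev Yamada.

Lev Yamada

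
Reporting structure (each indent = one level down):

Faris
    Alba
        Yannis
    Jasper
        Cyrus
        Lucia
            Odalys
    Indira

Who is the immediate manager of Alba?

Faris

Alba reports directly to Faris.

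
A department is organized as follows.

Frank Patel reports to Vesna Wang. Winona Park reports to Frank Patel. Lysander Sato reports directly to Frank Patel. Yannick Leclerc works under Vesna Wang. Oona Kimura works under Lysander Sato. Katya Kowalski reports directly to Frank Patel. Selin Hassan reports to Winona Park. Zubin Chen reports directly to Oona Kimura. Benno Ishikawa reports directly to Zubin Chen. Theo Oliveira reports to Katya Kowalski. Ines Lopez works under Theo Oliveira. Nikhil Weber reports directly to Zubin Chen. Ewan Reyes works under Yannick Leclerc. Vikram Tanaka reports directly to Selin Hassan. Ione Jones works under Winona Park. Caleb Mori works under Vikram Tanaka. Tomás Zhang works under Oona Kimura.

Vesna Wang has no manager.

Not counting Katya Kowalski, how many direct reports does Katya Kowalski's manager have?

2

Katya Kowalski reports to Frank Patel. Frank Patel's other direct reports are Winona Park, Lysander Sato — 2 peers.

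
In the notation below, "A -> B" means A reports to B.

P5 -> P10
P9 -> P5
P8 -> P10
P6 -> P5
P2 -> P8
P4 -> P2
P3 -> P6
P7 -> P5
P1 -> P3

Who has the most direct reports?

P5

Direct-report counts: P10 has 2; P8 has 1; P2 has 1; P5 has 3; P6 has 1; P3 has 1. The largest is 3, held by P5.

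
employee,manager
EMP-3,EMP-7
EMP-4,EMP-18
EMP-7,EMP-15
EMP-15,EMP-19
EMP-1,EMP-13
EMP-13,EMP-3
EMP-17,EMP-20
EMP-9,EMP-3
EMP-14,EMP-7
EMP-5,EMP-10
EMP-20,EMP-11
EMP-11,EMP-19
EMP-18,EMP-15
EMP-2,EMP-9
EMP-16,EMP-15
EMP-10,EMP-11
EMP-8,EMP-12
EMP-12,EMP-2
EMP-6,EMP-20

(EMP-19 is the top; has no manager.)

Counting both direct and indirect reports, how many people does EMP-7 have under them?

EMP-7 directly manages EMP-3, EMP-14. Under EMP-3: EMP-9, EMP-2, EMP-12, EMP-8, EMP-13, EMP-1 (6). EMP-14 has no reports. So EMP-7's organization is 2 direct reports plus everyone under them: 7 + 1 = 8.

8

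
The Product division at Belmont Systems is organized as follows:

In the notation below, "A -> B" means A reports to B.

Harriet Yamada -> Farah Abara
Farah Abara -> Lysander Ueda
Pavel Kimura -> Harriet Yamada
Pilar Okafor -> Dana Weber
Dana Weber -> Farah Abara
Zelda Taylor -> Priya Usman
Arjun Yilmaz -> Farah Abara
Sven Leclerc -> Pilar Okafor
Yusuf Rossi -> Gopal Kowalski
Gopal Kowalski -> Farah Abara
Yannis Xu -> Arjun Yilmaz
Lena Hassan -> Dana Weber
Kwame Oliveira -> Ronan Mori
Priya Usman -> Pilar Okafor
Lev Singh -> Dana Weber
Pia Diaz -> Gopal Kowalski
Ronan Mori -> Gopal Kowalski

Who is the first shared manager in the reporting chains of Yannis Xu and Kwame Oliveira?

Farah Abara

Yannis Xu's chain of managers is Arjun Yilmaz, Farah Abara, Lysander Ueda. Kwame Oliveira's chain of managers is Ronan Mori, Gopal Kowalski, Farah Abara, Lysander Ueda. The first manager that appears in both chains is Farah Abara.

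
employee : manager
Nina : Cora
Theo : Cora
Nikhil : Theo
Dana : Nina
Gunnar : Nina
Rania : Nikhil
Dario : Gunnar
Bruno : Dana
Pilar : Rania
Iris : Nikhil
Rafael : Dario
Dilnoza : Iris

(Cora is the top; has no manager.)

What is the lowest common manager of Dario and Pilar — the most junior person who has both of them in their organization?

Cora

Dario's chain of managers is Gunnar, Nina, Cora. Pilar's chain of managers is Rania, Nikhil, Theo, Cora. The first manager that appears in both chains is Cora.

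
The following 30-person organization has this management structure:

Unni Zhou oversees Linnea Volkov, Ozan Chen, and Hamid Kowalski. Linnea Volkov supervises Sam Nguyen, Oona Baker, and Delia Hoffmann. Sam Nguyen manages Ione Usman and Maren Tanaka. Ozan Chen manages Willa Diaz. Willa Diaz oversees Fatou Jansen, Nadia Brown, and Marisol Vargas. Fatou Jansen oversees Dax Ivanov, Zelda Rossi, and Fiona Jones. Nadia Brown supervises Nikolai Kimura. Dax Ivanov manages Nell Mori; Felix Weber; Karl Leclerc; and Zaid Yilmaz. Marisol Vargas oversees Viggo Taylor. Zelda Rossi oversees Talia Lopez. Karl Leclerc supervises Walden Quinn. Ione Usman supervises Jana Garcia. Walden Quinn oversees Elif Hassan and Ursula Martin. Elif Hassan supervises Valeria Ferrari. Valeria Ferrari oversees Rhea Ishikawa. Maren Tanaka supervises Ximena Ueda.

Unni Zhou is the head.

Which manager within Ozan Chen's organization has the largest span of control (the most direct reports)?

Direct-report counts within Ozan Chen's organization: Ozan Chen has 1; Willa Diaz has 3; Marisol Vargas has 1; Nadia Brown has 1; Fatou Jansen has 3; Zelda Rossi has 1; Dax Ivanov has 4; Karl Leclerc has 1; Walden Quinn has 2; Elif Hassan has 1; Valeria Ferrari has 1. The largest is 4, held by Dax Ivanov.

Dax Ivanov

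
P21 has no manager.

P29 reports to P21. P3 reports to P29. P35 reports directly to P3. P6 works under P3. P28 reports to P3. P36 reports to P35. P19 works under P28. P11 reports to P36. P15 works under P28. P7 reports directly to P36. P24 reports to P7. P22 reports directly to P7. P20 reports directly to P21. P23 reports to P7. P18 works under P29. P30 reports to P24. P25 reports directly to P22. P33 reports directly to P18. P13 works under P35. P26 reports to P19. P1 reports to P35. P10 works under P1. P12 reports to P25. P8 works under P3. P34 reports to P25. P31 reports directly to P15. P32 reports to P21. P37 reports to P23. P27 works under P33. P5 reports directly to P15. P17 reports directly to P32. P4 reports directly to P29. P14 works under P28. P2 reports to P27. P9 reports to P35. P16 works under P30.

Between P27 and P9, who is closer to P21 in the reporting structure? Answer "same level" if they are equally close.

same level

Both P27 and P9 are 4 levels below P21.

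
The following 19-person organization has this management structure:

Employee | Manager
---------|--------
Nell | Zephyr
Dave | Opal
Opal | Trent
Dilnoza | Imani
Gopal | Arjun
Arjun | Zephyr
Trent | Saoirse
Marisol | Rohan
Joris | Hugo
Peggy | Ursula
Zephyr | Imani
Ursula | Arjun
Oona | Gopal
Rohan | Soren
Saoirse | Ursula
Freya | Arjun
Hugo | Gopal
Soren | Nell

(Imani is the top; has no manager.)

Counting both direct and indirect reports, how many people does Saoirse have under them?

3

Saoirse directly manages Trent. Under Trent: Opal, Dave (2). That's 3 in total.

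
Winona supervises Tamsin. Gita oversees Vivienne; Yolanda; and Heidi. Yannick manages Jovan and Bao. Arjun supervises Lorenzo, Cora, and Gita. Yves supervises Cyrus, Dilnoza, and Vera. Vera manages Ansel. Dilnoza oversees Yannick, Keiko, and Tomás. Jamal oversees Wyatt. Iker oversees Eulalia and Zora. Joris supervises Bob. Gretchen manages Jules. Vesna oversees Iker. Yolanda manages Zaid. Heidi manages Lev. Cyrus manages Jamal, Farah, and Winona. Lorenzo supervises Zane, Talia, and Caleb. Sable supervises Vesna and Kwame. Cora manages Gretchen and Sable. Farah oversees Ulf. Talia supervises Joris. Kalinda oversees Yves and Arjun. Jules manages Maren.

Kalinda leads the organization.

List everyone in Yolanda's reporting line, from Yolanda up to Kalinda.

Yolanda -> Gita -> Arjun -> Kalinda

Yolanda reports to Gita. Gita reports to Arjun. Arjun reports to Kalinda. Kalinda is at the top.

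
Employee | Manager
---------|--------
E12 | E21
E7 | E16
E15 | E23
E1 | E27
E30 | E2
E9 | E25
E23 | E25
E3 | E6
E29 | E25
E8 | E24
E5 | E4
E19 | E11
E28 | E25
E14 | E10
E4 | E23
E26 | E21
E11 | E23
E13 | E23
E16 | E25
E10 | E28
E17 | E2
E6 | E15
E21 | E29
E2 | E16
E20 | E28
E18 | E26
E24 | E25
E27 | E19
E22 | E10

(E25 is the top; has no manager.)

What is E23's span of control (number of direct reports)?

E23 directly manages E15, E4, E11, E13. That is 4 direct reports.

4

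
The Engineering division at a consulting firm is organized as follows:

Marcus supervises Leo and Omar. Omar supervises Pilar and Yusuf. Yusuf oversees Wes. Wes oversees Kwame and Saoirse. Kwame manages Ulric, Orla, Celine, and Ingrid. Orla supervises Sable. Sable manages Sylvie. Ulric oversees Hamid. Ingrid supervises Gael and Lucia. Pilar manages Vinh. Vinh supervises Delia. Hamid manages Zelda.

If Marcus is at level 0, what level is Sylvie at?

Chain from Sylvie up to Marcus: Sylvie → Sable → Orla → Kwame → Wes → Yusuf → Omar → Marcus. That is 7 steps up, so Sylvie is 7 levels below Marcus.

7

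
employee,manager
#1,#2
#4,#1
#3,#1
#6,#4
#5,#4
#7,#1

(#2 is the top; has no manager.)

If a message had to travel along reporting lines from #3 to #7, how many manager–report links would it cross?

2

#3 is 1 level below #1, and #7 is 1 level below #1 (their lowest common manager). The shortest path runs up from #3 to #1 and back down to #7: 1 + 1 = 2 links.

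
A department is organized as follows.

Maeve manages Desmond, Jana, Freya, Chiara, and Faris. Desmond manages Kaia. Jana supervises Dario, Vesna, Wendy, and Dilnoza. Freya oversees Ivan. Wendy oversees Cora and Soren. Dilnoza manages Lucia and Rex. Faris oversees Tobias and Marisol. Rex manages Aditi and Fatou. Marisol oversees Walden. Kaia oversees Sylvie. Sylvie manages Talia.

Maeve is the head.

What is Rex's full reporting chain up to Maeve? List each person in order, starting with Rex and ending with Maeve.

Rex -> Dilnoza -> Jana -> Maeve

Rex reports to Dilnoza. Dilnoza reports to Jana. Jana reports to Maeve. Maeve is at the top.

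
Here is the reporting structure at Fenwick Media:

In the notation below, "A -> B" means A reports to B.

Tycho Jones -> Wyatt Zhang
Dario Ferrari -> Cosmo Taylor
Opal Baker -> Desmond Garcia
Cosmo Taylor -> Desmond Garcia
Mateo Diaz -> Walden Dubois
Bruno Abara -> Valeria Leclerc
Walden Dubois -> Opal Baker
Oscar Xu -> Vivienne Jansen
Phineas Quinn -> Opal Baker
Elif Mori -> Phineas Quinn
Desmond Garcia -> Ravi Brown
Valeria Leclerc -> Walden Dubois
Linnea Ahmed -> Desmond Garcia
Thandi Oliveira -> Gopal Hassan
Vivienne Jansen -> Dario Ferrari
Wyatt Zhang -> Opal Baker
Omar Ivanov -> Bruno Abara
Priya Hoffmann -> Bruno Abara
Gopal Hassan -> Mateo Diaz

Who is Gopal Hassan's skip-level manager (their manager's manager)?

Walden Dubois

Gopal Hassan reports to Mateo Diaz, and Mateo Diaz reports to Walden Dubois. So Gopal Hassan's skip-level manager is Walden Dubois.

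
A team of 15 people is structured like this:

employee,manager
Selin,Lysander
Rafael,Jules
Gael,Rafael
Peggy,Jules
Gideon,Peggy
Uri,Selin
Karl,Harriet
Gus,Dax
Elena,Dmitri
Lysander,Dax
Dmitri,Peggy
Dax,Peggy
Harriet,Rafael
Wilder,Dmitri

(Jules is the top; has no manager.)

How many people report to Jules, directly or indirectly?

14

Jules directly manages Rafael, Peggy. Under Rafael: Gael, Harriet, Karl (3). Under Peggy: Dmitri, Elena, Wilder, Gideon, Dax, Gus, Lysander, Selin, Uri (9). So Jules's organization is 2 direct reports plus everyone under them: 4 + 10 = 14.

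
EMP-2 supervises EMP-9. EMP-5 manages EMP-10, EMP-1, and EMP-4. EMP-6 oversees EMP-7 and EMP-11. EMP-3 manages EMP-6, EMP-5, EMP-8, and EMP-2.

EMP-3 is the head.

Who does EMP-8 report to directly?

EMP-8 reports directly to EMP-3.

EMP-3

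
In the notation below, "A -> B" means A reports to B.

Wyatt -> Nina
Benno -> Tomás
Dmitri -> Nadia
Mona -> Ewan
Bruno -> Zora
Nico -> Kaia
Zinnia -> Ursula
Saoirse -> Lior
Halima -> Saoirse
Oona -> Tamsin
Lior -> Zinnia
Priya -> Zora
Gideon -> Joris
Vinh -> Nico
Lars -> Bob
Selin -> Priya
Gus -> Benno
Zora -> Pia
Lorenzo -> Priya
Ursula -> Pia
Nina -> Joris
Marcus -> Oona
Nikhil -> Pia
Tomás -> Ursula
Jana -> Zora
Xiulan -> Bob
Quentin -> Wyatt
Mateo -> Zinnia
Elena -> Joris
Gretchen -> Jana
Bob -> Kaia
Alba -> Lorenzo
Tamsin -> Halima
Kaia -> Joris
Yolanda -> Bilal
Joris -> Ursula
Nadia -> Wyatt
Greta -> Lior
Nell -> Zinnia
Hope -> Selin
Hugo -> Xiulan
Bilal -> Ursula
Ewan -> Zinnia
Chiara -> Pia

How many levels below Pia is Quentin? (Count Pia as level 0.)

5

Chain from Quentin up to Pia: Quentin → Wyatt → Nina → Joris → Ursula → Pia. That is 5 steps up, so Quentin is 5 levels below Pia.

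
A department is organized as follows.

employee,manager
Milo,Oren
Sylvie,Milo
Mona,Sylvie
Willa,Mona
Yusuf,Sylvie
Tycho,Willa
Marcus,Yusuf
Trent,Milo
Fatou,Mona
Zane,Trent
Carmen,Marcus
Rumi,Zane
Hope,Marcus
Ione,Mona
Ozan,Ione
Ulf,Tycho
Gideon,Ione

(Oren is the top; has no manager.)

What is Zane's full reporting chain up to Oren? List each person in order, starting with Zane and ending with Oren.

Zane -> Trent -> Milo -> Oren

Zane reports to Trent. Trent reports to Milo. Milo reports to Oren. Oren is at the top.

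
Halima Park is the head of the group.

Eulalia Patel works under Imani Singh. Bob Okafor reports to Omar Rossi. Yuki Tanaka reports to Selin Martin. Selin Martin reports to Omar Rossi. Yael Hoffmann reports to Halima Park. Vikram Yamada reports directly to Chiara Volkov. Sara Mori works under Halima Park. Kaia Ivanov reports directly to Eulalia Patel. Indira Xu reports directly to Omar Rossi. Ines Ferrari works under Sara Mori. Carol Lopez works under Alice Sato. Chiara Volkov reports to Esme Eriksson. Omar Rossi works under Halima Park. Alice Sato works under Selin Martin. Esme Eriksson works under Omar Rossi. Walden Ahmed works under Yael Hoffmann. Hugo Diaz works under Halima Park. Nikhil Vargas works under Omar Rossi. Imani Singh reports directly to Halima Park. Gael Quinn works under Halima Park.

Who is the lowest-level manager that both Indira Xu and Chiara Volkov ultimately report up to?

Indira Xu's chain of managers is Omar Rossi, Halima Park. Chiara Volkov's chain of managers is Esme Eriksson, Omar Rossi, Halima Park. The first manager that appears in both chains is Omar Rossi.

Omar Rossi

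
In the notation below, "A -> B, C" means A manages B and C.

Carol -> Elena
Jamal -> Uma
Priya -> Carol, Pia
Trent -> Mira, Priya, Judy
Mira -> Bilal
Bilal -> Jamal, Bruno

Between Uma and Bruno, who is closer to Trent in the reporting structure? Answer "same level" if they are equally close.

Uma is 4 levels below Trent; Bruno is 3. Bruno is higher.

Bruno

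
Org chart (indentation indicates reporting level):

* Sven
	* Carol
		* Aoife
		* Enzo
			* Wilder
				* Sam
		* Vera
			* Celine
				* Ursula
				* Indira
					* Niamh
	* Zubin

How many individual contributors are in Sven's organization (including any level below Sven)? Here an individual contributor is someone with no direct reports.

5

The people in Sven's organization with no one reporting to them are Zubin, Niamh, Ursula, Sam, Aoife. That is 5.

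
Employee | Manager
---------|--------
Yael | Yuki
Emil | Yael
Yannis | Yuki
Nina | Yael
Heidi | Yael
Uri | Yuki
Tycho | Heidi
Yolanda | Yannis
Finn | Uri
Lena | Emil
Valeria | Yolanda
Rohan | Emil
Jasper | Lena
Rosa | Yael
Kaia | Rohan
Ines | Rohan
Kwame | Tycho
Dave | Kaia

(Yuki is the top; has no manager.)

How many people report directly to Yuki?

Yuki directly manages Yael, Yannis, Uri. That is 3 direct reports.

3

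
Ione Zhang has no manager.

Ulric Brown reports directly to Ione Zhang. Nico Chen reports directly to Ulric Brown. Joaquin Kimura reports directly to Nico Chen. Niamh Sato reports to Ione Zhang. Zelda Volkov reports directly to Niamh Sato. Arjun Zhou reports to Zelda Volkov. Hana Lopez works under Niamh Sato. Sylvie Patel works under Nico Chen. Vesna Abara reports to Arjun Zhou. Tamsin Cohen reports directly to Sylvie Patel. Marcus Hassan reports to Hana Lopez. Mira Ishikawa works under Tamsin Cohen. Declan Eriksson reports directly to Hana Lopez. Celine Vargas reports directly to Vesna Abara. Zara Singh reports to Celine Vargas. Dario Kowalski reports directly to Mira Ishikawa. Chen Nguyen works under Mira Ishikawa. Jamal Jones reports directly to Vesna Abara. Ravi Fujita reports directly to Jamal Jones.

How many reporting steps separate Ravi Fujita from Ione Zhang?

Chain from Ravi Fujita up to Ione Zhang: Ravi Fujita → Jamal Jones → Vesna Abara → Arjun Zhou → Zelda Volkov → Niamh Sato → Ione Zhang. That is 6 steps up, so Ravi Fujita is 6 levels below Ione Zhang.

6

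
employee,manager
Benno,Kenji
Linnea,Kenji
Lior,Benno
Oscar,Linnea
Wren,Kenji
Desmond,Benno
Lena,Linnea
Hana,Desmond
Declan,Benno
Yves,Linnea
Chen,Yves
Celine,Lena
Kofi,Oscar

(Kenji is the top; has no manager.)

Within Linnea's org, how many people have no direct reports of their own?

The people in Linnea's organization with no one reporting to them are Chen, Celine, Kofi. That is 3.

3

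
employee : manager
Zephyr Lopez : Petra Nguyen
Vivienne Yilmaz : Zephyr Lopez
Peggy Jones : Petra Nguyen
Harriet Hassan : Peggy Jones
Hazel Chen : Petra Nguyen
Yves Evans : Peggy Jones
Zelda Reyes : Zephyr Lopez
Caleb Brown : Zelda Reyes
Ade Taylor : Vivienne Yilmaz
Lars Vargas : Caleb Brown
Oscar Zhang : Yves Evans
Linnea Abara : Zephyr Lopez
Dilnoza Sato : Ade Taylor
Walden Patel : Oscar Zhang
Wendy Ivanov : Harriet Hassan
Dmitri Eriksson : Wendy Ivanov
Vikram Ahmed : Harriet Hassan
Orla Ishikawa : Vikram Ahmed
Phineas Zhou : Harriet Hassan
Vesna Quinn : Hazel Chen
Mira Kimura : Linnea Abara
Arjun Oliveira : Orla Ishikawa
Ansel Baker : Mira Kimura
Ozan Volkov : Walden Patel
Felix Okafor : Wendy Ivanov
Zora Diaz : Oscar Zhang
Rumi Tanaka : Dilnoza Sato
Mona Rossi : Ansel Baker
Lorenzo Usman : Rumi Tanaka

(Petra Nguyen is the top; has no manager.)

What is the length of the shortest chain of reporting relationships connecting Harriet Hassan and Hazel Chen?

3

Harriet Hassan is 2 levels below Petra Nguyen, and Hazel Chen is 1 level below Petra Nguyen (their lowest common manager). The shortest path runs up from Harriet Hassan to Petra Nguyen and back down to Hazel Chen: 2 + 1 = 3 links.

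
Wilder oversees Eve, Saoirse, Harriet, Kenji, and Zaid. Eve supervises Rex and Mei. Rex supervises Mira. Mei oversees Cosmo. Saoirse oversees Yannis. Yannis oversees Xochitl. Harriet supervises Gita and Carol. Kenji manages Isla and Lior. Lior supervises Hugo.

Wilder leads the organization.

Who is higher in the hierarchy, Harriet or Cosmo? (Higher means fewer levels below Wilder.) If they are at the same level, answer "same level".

Harriet

Harriet is 1 level below Wilder; Cosmo is 3. Harriet is higher.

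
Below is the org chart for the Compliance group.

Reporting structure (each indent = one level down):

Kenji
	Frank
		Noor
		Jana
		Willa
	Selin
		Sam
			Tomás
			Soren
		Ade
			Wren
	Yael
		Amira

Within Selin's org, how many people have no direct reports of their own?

3

The people in Selin's organization with no one reporting to them are Wren, Soren, Tomás. That is 3.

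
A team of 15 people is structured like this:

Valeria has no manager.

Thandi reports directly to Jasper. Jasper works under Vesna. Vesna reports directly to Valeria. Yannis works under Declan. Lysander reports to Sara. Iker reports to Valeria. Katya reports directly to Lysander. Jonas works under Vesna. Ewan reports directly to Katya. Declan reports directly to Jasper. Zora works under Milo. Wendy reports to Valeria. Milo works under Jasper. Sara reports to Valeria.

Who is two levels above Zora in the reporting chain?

Jasper

Zora reports to Milo, and Milo reports to Jasper. So Zora's skip-level manager is Jasper.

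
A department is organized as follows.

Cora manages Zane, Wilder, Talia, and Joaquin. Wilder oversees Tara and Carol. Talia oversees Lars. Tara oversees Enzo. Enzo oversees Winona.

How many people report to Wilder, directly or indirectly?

4

Wilder directly manages Tara, Carol. Under Tara: Enzo, Winona (2). Carol has no reports. So Wilder's organization is 2 direct reports plus everyone under them: 3 + 1 = 4.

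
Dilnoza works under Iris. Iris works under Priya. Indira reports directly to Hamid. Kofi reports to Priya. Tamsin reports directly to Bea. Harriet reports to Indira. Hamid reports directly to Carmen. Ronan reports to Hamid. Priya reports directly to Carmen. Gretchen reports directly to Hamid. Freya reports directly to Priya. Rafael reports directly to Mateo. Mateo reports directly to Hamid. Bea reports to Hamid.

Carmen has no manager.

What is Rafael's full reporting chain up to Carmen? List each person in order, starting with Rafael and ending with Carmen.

Rafael reports to Mateo. Mateo reports to Hamid. Hamid reports to Carmen. Carmen is at the top.

Rafael -> Mateo -> Hamid -> Carmen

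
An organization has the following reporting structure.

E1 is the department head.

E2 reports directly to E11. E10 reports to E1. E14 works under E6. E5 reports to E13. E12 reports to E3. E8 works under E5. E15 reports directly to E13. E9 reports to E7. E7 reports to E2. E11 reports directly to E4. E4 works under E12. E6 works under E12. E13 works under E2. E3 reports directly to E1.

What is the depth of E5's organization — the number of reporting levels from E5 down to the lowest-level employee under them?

1

The longest chain under E5 runs E5 → E8, which is 1 level below E5.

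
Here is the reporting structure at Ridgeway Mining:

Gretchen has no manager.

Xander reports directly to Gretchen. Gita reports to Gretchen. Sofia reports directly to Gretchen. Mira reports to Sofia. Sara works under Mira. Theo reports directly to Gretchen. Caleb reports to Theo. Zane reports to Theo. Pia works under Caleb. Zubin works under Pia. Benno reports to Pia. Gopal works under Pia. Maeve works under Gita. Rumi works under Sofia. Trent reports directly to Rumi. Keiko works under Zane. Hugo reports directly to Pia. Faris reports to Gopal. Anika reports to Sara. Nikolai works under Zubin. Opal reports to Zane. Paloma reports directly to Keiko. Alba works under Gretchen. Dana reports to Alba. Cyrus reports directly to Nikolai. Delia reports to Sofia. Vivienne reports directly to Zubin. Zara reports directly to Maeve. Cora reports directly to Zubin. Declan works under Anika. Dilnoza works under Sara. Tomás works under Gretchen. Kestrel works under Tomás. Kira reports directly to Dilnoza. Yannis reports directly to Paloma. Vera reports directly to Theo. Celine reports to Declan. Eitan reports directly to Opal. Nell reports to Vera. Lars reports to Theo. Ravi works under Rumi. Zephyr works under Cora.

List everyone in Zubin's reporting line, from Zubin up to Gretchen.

Zubin reports to Pia. Pia reports to Caleb. Caleb reports to Theo. Theo reports to Gretchen. Gretchen is at the top.

Zubin -> Pia -> Caleb -> Theo -> Gretchen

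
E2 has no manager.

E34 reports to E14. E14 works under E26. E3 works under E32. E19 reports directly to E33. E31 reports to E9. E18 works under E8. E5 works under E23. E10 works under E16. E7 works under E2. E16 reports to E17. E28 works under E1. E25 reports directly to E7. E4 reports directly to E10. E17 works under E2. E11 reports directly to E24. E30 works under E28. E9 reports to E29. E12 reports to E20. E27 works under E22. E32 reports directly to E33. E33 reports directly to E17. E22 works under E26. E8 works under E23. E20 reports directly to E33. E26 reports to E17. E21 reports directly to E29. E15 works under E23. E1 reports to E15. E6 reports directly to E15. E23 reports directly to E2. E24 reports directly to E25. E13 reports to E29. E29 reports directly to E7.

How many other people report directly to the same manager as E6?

E6 reports to E15. E15's other direct reports are E1 — 1 peer.

1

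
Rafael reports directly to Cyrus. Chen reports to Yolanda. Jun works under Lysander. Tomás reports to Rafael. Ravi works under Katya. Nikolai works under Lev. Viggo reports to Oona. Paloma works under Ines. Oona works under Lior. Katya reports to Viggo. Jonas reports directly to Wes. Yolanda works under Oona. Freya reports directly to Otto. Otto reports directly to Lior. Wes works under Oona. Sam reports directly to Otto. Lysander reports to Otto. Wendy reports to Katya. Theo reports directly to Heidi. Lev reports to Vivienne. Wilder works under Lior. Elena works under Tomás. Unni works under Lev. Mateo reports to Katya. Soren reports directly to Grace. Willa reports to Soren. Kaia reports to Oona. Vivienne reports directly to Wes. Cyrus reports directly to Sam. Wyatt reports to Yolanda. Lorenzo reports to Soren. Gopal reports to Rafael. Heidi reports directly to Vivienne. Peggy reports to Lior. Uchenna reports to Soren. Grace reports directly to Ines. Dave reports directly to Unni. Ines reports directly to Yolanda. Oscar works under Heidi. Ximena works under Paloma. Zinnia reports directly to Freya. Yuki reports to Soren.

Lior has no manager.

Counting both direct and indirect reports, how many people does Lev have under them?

3

Lev directly manages Unni, Nikolai. Under Unni: Dave (1). Nikolai has no reports. So Lev's organization is 2 direct reports plus everyone under them: 2 + 1 = 3.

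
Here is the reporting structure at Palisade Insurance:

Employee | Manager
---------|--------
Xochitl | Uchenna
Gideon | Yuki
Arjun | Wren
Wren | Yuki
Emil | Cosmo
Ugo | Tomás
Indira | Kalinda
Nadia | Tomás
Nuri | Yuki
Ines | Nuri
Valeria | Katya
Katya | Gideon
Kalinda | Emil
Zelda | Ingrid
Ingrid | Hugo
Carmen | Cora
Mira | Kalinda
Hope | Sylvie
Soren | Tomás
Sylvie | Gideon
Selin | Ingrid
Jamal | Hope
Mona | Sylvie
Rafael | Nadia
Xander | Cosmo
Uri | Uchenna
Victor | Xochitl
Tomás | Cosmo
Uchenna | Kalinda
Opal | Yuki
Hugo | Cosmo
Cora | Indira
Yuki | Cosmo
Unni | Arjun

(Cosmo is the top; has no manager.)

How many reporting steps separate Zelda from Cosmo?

Chain from Zelda up to Cosmo: Zelda → Ingrid → Hugo → Cosmo. That is 3 steps up, so Zelda is 3 levels below Cosmo.

3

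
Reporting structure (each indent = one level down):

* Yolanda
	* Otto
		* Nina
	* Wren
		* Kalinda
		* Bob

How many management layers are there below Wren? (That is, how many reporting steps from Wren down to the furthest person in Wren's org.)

The longest chain under Wren runs Wren → Bob, which is 1 level below Wren.

1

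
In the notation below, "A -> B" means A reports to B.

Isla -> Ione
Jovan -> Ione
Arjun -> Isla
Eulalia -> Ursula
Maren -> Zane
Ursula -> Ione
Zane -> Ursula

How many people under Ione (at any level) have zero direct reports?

4

The people in Ione's organization with no one reporting to them are Jovan, Arjun, Maren, Eulalia. That is 4.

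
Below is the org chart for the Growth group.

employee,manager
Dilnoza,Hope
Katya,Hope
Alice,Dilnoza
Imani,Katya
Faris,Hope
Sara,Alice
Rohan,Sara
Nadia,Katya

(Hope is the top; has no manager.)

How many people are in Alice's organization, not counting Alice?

2

Alice directly manages Sara. Under Sara: Rohan (1). That's 2 in total.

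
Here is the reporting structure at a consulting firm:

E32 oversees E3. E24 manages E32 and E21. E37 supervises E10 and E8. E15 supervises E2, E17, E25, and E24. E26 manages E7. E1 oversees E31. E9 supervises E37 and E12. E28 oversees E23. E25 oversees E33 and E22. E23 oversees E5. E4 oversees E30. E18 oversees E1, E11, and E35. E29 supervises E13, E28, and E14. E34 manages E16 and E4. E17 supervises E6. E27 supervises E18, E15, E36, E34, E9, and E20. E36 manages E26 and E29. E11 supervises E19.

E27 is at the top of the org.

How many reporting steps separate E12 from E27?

2

Chain from E12 up to E27: E12 → E9 → E27. That is 2 steps up, so E12 is 2 levels below E27.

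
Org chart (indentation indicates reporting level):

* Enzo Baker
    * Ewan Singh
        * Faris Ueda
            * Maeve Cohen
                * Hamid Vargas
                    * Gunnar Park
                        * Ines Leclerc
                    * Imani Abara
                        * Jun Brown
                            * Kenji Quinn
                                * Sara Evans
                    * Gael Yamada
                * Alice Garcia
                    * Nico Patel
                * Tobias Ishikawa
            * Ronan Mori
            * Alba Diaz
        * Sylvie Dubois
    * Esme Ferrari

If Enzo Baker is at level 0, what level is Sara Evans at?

Chain from Sara Evans up to Enzo Baker: Sara Evans → Kenji Quinn → Jun Brown → Imani Abara → Hamid Vargas → Maeve Cohen → Faris Ueda → Ewan Singh → Enzo Baker. That is 8 steps up, so Sara Evans is 8 levels below Enzo Baker.

8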